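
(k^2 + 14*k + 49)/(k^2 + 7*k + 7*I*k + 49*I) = (k + 7)/(k + 7*I)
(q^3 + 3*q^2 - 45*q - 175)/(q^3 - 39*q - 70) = (q + 5)/(q + 2)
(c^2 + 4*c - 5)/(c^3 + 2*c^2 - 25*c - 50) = (c - 1)/(c^2 - 3*c - 10)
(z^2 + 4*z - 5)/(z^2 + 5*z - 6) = (z + 5)/(z + 6)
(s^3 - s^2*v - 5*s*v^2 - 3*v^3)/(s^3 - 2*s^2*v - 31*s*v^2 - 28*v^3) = (s^2 - 2*s*v - 3*v^2)/(s^2 - 3*s*v - 28*v^2)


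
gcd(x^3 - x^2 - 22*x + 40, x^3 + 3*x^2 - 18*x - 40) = x^2 + x - 20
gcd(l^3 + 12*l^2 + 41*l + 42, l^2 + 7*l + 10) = l + 2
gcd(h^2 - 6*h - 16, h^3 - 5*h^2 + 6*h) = 1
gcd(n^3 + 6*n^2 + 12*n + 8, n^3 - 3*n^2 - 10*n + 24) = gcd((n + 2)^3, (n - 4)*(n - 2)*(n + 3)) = 1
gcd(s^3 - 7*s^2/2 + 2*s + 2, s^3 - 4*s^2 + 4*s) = s^2 - 4*s + 4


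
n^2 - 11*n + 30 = (n - 6)*(n - 5)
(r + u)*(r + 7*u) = r^2 + 8*r*u + 7*u^2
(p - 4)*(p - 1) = p^2 - 5*p + 4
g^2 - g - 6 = (g - 3)*(g + 2)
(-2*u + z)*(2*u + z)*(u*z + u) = -4*u^3*z - 4*u^3 + u*z^3 + u*z^2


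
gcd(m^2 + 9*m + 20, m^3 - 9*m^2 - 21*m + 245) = m + 5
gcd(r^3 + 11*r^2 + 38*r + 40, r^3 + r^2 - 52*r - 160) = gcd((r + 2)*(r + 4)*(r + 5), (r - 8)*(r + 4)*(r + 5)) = r^2 + 9*r + 20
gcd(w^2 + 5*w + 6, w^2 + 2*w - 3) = w + 3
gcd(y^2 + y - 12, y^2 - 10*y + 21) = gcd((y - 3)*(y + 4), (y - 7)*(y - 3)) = y - 3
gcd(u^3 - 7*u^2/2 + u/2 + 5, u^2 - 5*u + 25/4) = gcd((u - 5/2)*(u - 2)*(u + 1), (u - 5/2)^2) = u - 5/2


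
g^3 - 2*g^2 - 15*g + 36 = (g - 3)^2*(g + 4)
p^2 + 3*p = p*(p + 3)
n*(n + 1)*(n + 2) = n^3 + 3*n^2 + 2*n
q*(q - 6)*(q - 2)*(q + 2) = q^4 - 6*q^3 - 4*q^2 + 24*q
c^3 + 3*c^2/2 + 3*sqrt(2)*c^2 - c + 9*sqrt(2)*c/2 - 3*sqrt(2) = (c - 1/2)*(c + 2)*(c + 3*sqrt(2))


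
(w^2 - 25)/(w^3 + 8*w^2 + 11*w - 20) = (w - 5)/(w^2 + 3*w - 4)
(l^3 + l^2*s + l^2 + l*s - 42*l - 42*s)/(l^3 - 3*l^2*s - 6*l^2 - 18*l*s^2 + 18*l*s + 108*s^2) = (-l^2 - l*s - 7*l - 7*s)/(-l^2 + 3*l*s + 18*s^2)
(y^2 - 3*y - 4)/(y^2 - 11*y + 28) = (y + 1)/(y - 7)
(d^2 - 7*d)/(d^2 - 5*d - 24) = d*(7 - d)/(-d^2 + 5*d + 24)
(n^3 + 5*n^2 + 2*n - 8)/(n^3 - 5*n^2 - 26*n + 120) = (n^3 + 5*n^2 + 2*n - 8)/(n^3 - 5*n^2 - 26*n + 120)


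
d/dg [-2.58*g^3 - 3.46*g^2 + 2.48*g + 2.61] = -7.74*g^2 - 6.92*g + 2.48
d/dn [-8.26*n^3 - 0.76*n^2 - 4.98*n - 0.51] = -24.78*n^2 - 1.52*n - 4.98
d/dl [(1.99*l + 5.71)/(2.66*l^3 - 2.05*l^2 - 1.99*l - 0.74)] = (-10.5868*l^3 - 41.4863*l^2 + 23.411*l + 9.8903)/(7.0756*l^6 - 10.906*l^5 - 6.3843*l^4 + 4.2222*l^3 + 6.9941*l^2 + 2.9452*l + 0.5476)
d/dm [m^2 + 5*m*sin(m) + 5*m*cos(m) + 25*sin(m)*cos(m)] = 5*sqrt(2)*m*cos(m + pi/4) + 2*m + 5*sqrt(2)*sin(m + pi/4) + 25*cos(2*m)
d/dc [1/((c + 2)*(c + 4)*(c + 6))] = (-(c + 2)*(c + 4) - (c + 2)*(c + 6) - (c + 4)*(c + 6))/((c + 2)^2*(c + 4)^2*(c + 6)^2)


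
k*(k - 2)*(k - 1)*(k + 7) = k^4 + 4*k^3 - 19*k^2 + 14*k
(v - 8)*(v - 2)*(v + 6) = v^3 - 4*v^2 - 44*v + 96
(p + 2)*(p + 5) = p^2 + 7*p + 10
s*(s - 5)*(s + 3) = s^3 - 2*s^2 - 15*s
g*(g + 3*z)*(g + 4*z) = g^3 + 7*g^2*z + 12*g*z^2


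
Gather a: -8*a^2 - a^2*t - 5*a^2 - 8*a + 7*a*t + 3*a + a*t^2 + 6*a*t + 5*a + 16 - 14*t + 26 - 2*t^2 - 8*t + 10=a^2*(-t - 13) + a*(t^2 + 13*t) - 2*t^2 - 22*t + 52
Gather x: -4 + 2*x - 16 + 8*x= 10*x - 20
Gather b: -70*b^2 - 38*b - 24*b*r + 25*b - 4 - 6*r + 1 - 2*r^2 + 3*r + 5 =-70*b^2 + b*(-24*r - 13) - 2*r^2 - 3*r + 2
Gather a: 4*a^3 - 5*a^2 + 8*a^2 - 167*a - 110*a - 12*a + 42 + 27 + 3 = 4*a^3 + 3*a^2 - 289*a + 72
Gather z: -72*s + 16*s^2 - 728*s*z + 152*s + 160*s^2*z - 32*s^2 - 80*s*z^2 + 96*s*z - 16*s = -16*s^2 - 80*s*z^2 + 64*s + z*(160*s^2 - 632*s)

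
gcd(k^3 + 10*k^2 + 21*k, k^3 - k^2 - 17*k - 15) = k + 3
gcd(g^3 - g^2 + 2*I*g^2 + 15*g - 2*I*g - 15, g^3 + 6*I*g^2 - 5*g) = g + 5*I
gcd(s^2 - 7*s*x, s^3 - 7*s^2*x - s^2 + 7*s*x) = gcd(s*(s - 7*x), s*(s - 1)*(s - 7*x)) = -s^2 + 7*s*x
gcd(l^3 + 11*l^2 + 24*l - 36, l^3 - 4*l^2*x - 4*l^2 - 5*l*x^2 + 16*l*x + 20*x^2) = 1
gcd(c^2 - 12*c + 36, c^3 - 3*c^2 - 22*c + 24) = c - 6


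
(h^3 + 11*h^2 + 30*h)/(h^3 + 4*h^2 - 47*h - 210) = h/(h - 7)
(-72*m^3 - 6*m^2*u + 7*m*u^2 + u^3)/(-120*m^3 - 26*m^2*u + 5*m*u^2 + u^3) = (-3*m + u)/(-5*m + u)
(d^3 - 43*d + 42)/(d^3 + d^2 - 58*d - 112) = (d^2 - 7*d + 6)/(d^2 - 6*d - 16)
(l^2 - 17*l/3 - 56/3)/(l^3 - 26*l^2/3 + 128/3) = (3*l + 7)/(3*l^2 - 2*l - 16)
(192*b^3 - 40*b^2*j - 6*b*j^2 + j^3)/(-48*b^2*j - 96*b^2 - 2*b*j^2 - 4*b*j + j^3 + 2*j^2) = (-4*b + j)/(j + 2)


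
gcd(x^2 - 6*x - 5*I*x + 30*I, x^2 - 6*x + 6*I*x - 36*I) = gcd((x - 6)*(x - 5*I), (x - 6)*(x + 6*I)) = x - 6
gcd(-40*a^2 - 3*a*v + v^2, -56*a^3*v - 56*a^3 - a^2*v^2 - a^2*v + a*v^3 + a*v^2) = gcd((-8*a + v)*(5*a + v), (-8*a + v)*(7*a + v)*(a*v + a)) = -8*a + v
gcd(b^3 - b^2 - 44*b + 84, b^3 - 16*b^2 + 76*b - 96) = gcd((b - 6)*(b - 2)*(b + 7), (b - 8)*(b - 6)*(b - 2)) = b^2 - 8*b + 12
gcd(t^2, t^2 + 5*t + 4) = 1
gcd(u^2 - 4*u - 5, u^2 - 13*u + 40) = u - 5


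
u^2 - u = u*(u - 1)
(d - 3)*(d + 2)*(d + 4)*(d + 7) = d^4 + 10*d^3 + 11*d^2 - 94*d - 168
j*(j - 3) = j^2 - 3*j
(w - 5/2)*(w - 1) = w^2 - 7*w/2 + 5/2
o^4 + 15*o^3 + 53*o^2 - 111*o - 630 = (o - 3)*(o + 5)*(o + 6)*(o + 7)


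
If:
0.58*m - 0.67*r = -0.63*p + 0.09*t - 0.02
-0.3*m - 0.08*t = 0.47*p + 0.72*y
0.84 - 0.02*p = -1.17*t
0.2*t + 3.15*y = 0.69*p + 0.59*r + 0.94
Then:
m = 4.70175151450945 - 18.1149045419247*y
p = 10.0016890194298*y - 2.87056170733059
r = 1.50387109879568 - 6.29995188947993*y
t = 0.170969043067177*y - 0.767018148843258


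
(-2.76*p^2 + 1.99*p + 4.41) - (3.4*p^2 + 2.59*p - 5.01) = -6.16*p^2 - 0.6*p + 9.42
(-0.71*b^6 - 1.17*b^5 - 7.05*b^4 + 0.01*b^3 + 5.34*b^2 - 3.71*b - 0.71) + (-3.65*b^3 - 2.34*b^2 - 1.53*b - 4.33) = -0.71*b^6 - 1.17*b^5 - 7.05*b^4 - 3.64*b^3 + 3.0*b^2 - 5.24*b - 5.04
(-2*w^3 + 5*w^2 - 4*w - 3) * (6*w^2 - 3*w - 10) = -12*w^5 + 36*w^4 - 19*w^3 - 56*w^2 + 49*w + 30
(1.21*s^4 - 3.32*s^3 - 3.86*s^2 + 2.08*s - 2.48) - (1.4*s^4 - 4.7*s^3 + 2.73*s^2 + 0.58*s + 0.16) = -0.19*s^4 + 1.38*s^3 - 6.59*s^2 + 1.5*s - 2.64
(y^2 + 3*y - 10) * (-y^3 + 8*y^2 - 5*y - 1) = -y^5 + 5*y^4 + 29*y^3 - 96*y^2 + 47*y + 10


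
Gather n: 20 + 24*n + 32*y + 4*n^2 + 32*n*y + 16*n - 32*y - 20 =4*n^2 + n*(32*y + 40)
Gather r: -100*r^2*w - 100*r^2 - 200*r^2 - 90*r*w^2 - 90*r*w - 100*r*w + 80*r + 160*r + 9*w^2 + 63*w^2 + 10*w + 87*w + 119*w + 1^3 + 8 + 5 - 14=r^2*(-100*w - 300) + r*(-90*w^2 - 190*w + 240) + 72*w^2 + 216*w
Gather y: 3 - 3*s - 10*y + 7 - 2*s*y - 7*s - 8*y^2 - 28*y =-10*s - 8*y^2 + y*(-2*s - 38) + 10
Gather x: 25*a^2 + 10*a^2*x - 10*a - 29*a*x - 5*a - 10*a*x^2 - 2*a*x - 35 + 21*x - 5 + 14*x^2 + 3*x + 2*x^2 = 25*a^2 - 15*a + x^2*(16 - 10*a) + x*(10*a^2 - 31*a + 24) - 40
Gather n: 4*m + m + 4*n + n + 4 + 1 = 5*m + 5*n + 5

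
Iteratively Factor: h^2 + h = (h)*(h + 1)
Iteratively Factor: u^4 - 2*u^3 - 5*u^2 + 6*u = (u + 2)*(u^3 - 4*u^2 + 3*u) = (u - 3)*(u + 2)*(u^2 - u) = (u - 3)*(u - 1)*(u + 2)*(u)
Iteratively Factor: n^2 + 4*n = (n)*(n + 4)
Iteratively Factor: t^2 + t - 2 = (t - 1)*(t + 2)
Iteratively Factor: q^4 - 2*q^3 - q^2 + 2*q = (q - 2)*(q^3 - q) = (q - 2)*(q + 1)*(q^2 - q) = (q - 2)*(q - 1)*(q + 1)*(q)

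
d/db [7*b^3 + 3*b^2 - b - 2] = 21*b^2 + 6*b - 1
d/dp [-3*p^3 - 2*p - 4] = -9*p^2 - 2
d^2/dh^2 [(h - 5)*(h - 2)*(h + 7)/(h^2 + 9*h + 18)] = 48*(h^3 + 29*h^2 + 207*h + 447)/(h^6 + 27*h^5 + 297*h^4 + 1701*h^3 + 5346*h^2 + 8748*h + 5832)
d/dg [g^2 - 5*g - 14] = 2*g - 5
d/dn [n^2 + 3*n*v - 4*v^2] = 2*n + 3*v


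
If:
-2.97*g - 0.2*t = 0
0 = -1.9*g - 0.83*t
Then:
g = 0.00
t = 0.00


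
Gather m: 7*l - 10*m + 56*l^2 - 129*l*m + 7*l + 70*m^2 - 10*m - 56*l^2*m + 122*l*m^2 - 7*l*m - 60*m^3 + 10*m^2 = 56*l^2 + 14*l - 60*m^3 + m^2*(122*l + 80) + m*(-56*l^2 - 136*l - 20)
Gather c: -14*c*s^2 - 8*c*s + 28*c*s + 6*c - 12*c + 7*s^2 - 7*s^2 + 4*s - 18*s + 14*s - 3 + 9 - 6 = c*(-14*s^2 + 20*s - 6)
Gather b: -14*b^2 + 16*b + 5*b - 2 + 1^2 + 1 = -14*b^2 + 21*b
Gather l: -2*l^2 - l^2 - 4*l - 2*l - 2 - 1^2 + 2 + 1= -3*l^2 - 6*l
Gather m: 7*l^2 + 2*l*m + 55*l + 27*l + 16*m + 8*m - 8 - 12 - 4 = 7*l^2 + 82*l + m*(2*l + 24) - 24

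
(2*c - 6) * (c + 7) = 2*c^2 + 8*c - 42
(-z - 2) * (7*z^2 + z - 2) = -7*z^3 - 15*z^2 + 4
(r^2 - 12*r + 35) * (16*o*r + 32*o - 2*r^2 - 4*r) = 16*o*r^3 - 160*o*r^2 + 176*o*r + 1120*o - 2*r^4 + 20*r^3 - 22*r^2 - 140*r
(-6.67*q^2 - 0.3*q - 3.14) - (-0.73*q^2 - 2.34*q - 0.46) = -5.94*q^2 + 2.04*q - 2.68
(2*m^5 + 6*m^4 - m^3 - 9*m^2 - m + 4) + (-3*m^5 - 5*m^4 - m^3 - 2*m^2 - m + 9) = -m^5 + m^4 - 2*m^3 - 11*m^2 - 2*m + 13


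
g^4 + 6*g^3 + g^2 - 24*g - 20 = (g - 2)*(g + 1)*(g + 2)*(g + 5)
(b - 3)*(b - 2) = b^2 - 5*b + 6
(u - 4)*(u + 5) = u^2 + u - 20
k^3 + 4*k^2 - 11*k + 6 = (k - 1)^2*(k + 6)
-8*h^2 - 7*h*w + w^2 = (-8*h + w)*(h + w)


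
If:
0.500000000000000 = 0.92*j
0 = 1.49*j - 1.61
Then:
No Solution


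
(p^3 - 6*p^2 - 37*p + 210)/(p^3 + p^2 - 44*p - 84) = (p - 5)/(p + 2)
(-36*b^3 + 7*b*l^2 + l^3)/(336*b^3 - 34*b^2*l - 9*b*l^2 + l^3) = (-6*b^2 + b*l + l^2)/(56*b^2 - 15*b*l + l^2)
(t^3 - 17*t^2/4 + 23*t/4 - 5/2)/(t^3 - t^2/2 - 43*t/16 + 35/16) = 4*(t - 2)/(4*t + 7)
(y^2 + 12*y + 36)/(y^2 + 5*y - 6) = (y + 6)/(y - 1)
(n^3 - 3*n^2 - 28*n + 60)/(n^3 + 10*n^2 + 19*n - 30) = (n^2 - 8*n + 12)/(n^2 + 5*n - 6)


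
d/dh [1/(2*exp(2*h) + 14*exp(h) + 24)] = (-exp(h) - 7/2)*exp(h)/(exp(2*h) + 7*exp(h) + 12)^2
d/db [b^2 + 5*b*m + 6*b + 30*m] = 2*b + 5*m + 6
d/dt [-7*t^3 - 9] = -21*t^2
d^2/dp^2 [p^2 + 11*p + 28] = 2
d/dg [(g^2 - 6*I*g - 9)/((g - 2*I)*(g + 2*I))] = 2*(3*I*g^2 + 13*g - 12*I)/(g^4 + 8*g^2 + 16)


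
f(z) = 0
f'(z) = 0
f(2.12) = 0.00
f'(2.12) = 0.00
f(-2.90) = 0.00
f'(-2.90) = 0.00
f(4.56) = 0.00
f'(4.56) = 0.00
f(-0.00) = 0.00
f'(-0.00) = 0.00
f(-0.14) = 0.00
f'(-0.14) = 0.00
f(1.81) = 0.00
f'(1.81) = 0.00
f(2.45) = 0.00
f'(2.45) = 0.00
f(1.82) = 0.00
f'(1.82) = 0.00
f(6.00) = 0.00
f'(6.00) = 0.00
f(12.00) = 0.00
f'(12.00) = 0.00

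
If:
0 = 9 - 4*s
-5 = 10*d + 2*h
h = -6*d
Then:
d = 5/2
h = -15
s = 9/4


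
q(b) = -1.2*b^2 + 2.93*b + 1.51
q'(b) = 2.93 - 2.4*b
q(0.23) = 2.12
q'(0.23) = 2.38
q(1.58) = 3.14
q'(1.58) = -0.86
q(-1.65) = -6.59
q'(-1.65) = 6.89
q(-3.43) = -22.66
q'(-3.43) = 11.16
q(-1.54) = -5.85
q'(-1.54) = 6.63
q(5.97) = -23.77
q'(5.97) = -11.40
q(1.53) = 3.18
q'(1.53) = -0.74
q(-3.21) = -20.26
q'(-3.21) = 10.63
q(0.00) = 1.51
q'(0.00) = 2.93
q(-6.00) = -59.27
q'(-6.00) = 17.33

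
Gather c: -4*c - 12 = -4*c - 12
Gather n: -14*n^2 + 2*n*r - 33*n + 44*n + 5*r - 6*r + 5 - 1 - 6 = -14*n^2 + n*(2*r + 11) - r - 2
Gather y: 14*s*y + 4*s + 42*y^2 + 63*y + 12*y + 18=4*s + 42*y^2 + y*(14*s + 75) + 18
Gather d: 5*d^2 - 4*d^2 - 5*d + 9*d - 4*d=d^2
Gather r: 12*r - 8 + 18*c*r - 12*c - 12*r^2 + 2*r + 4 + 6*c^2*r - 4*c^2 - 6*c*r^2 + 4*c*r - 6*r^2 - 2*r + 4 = -4*c^2 - 12*c + r^2*(-6*c - 18) + r*(6*c^2 + 22*c + 12)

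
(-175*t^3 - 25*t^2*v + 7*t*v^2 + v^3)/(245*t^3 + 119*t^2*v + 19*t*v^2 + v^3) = (-5*t + v)/(7*t + v)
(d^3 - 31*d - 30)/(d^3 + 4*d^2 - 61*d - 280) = (d^2 - 5*d - 6)/(d^2 - d - 56)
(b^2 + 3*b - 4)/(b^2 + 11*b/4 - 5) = 4*(b - 1)/(4*b - 5)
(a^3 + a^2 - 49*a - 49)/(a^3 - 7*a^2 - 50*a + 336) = (a^2 - 6*a - 7)/(a^2 - 14*a + 48)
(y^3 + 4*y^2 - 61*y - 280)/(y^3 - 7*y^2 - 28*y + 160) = (y + 7)/(y - 4)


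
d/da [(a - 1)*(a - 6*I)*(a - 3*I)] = 3*a^2 + a*(-2 - 18*I) - 18 + 9*I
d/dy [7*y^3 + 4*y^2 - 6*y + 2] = 21*y^2 + 8*y - 6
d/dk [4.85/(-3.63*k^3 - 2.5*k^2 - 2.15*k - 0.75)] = (52.8165*k^2 + 24.25*k + 10.4275)/(3.63*k^3 + 2.5*k^2 + 2.15*k + 0.75)^2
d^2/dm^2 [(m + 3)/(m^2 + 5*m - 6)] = 2*((m + 3)*(2*m + 5)^2 - (3*m + 8)*(m^2 + 5*m - 6))/(m^2 + 5*m - 6)^3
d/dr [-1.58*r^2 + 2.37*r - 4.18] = 2.37 - 3.16*r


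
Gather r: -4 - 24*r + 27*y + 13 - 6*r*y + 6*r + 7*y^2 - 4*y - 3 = r*(-6*y - 18) + 7*y^2 + 23*y + 6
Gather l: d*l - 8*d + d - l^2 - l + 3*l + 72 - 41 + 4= -7*d - l^2 + l*(d + 2) + 35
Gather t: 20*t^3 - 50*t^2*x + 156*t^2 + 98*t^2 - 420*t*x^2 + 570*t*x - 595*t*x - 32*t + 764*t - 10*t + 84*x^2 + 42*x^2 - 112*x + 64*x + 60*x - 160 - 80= 20*t^3 + t^2*(254 - 50*x) + t*(-420*x^2 - 25*x + 722) + 126*x^2 + 12*x - 240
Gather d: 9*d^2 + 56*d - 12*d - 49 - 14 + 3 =9*d^2 + 44*d - 60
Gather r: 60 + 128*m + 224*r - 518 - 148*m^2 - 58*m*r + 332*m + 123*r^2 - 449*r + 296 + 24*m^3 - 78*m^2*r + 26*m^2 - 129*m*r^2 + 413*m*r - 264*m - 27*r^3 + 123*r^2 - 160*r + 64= 24*m^3 - 122*m^2 + 196*m - 27*r^3 + r^2*(246 - 129*m) + r*(-78*m^2 + 355*m - 385) - 98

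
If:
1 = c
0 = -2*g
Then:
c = 1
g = 0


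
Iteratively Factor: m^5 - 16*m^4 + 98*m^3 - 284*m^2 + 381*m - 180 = (m - 3)*(m^4 - 13*m^3 + 59*m^2 - 107*m + 60) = (m - 3)^2*(m^3 - 10*m^2 + 29*m - 20) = (m - 3)^2*(m - 1)*(m^2 - 9*m + 20) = (m - 4)*(m - 3)^2*(m - 1)*(m - 5)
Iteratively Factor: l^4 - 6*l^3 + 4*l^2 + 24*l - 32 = (l - 2)*(l^3 - 4*l^2 - 4*l + 16) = (l - 2)*(l + 2)*(l^2 - 6*l + 8) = (l - 4)*(l - 2)*(l + 2)*(l - 2)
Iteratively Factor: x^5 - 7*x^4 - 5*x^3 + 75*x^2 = (x + 3)*(x^4 - 10*x^3 + 25*x^2) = (x - 5)*(x + 3)*(x^3 - 5*x^2) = (x - 5)^2*(x + 3)*(x^2) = x*(x - 5)^2*(x + 3)*(x)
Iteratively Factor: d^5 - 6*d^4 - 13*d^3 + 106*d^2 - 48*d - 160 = (d - 4)*(d^4 - 2*d^3 - 21*d^2 + 22*d + 40) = (d - 4)*(d + 4)*(d^3 - 6*d^2 + 3*d + 10) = (d - 4)*(d - 2)*(d + 4)*(d^2 - 4*d - 5) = (d - 5)*(d - 4)*(d - 2)*(d + 4)*(d + 1)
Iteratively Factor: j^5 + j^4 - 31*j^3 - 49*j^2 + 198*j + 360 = (j + 2)*(j^4 - j^3 - 29*j^2 + 9*j + 180) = (j + 2)*(j + 4)*(j^3 - 5*j^2 - 9*j + 45) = (j - 3)*(j + 2)*(j + 4)*(j^2 - 2*j - 15) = (j - 3)*(j + 2)*(j + 3)*(j + 4)*(j - 5)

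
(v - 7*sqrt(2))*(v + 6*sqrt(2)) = v^2 - sqrt(2)*v - 84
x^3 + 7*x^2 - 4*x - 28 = (x - 2)*(x + 2)*(x + 7)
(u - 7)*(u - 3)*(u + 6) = u^3 - 4*u^2 - 39*u + 126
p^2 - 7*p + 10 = (p - 5)*(p - 2)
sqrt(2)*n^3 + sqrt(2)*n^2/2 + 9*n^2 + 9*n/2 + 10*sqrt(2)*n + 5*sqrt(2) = (n + 2*sqrt(2))*(n + 5*sqrt(2)/2)*(sqrt(2)*n + sqrt(2)/2)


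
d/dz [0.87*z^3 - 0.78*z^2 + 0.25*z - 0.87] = 2.61*z^2 - 1.56*z + 0.25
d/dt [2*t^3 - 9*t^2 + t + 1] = 6*t^2 - 18*t + 1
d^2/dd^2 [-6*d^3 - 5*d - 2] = -36*d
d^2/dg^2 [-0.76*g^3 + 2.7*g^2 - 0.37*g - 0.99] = 5.4 - 4.56*g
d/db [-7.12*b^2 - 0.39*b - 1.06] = -14.24*b - 0.39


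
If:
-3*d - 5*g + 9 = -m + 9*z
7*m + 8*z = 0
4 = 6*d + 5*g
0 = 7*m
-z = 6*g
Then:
No Solution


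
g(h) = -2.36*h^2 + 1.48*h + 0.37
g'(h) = 1.48 - 4.72*h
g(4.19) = -34.86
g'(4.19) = -18.30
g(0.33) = 0.60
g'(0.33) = -0.08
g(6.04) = -76.79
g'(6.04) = -27.03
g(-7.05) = -127.36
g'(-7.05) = 34.76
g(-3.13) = -27.38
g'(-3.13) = 16.25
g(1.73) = -4.13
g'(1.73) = -6.69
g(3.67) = -25.99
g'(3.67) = -15.84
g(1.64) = -3.55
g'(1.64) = -6.26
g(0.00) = 0.37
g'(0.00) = 1.48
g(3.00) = -16.43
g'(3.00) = -12.68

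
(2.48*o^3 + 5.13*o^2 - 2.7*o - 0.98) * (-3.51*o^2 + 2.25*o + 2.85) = -8.7048*o^5 - 12.4263*o^4 + 28.0875*o^3 + 11.9853*o^2 - 9.9*o - 2.793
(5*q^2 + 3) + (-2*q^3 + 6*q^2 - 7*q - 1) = -2*q^3 + 11*q^2 - 7*q + 2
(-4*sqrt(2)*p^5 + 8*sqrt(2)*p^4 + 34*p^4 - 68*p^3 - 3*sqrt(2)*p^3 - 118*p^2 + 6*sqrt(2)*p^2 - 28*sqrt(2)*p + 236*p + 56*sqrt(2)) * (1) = -4*sqrt(2)*p^5 + 8*sqrt(2)*p^4 + 34*p^4 - 68*p^3 - 3*sqrt(2)*p^3 - 118*p^2 + 6*sqrt(2)*p^2 - 28*sqrt(2)*p + 236*p + 56*sqrt(2)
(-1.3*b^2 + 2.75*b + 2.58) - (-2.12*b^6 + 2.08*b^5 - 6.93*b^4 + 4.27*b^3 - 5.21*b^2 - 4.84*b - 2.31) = 2.12*b^6 - 2.08*b^5 + 6.93*b^4 - 4.27*b^3 + 3.91*b^2 + 7.59*b + 4.89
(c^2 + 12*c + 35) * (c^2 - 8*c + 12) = c^4 + 4*c^3 - 49*c^2 - 136*c + 420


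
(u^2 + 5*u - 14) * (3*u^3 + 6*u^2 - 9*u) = 3*u^5 + 21*u^4 - 21*u^3 - 129*u^2 + 126*u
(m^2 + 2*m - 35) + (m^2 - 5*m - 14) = 2*m^2 - 3*m - 49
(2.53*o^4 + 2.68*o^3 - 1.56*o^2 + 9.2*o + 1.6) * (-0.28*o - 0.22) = -0.7084*o^5 - 1.307*o^4 - 0.1528*o^3 - 2.2328*o^2 - 2.472*o - 0.352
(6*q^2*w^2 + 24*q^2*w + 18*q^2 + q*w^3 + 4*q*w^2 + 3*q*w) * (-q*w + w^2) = -6*q^3*w^3 - 24*q^3*w^2 - 18*q^3*w + 5*q^2*w^4 + 20*q^2*w^3 + 15*q^2*w^2 + q*w^5 + 4*q*w^4 + 3*q*w^3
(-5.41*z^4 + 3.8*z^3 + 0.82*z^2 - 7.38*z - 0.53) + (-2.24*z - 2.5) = -5.41*z^4 + 3.8*z^3 + 0.82*z^2 - 9.62*z - 3.03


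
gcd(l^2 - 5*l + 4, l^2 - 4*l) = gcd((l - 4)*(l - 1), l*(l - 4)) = l - 4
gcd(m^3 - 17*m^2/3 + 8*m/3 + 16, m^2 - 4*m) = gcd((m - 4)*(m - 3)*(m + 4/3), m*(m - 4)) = m - 4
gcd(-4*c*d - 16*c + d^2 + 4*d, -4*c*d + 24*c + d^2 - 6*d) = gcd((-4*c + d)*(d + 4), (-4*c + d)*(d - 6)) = 4*c - d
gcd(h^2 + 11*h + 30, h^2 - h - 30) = h + 5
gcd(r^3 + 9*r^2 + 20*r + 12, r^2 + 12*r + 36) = r + 6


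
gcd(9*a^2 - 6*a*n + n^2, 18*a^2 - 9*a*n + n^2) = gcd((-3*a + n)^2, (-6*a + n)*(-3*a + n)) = 3*a - n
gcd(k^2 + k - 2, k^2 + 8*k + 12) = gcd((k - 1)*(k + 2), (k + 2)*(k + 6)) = k + 2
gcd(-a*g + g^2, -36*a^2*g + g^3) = g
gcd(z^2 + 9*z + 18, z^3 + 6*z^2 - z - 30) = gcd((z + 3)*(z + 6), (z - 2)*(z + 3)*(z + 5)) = z + 3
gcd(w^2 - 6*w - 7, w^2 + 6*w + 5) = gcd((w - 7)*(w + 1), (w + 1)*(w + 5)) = w + 1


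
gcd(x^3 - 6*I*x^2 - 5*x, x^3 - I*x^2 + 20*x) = x^2 - 5*I*x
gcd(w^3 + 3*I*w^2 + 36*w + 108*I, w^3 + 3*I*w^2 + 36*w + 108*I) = w^3 + 3*I*w^2 + 36*w + 108*I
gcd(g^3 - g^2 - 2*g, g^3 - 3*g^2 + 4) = g^2 - g - 2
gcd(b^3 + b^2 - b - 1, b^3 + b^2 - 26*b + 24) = b - 1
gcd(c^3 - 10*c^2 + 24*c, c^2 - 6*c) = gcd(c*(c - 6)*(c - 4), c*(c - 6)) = c^2 - 6*c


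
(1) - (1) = 0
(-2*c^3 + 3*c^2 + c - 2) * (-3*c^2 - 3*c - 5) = 6*c^5 - 3*c^4 - 2*c^3 - 12*c^2 + c + 10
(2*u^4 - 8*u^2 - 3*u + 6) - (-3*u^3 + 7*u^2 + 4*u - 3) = 2*u^4 + 3*u^3 - 15*u^2 - 7*u + 9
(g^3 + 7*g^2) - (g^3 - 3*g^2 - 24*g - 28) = 10*g^2 + 24*g + 28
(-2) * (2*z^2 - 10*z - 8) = -4*z^2 + 20*z + 16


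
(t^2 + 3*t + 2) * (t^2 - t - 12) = t^4 + 2*t^3 - 13*t^2 - 38*t - 24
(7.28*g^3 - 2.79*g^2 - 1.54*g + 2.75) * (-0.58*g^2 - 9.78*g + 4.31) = -4.2224*g^5 - 69.5802*g^4 + 59.5562*g^3 + 1.4413*g^2 - 33.5324*g + 11.8525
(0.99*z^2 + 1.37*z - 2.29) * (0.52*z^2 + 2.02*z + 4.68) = 0.5148*z^4 + 2.7122*z^3 + 6.2098*z^2 + 1.7858*z - 10.7172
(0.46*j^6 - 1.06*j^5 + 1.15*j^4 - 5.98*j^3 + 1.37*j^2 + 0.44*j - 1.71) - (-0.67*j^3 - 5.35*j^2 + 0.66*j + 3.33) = 0.46*j^6 - 1.06*j^5 + 1.15*j^4 - 5.31*j^3 + 6.72*j^2 - 0.22*j - 5.04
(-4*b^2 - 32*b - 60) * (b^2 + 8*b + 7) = -4*b^4 - 64*b^3 - 344*b^2 - 704*b - 420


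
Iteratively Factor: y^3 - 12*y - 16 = (y + 2)*(y^2 - 2*y - 8) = (y + 2)^2*(y - 4)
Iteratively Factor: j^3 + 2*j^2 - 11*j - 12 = (j - 3)*(j^2 + 5*j + 4) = (j - 3)*(j + 4)*(j + 1)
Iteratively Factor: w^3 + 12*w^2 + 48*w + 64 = (w + 4)*(w^2 + 8*w + 16) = (w + 4)^2*(w + 4)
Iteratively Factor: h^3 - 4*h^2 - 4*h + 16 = (h - 2)*(h^2 - 2*h - 8) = (h - 4)*(h - 2)*(h + 2)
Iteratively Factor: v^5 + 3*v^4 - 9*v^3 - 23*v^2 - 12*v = (v)*(v^4 + 3*v^3 - 9*v^2 - 23*v - 12) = v*(v + 4)*(v^3 - v^2 - 5*v - 3) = v*(v + 1)*(v + 4)*(v^2 - 2*v - 3) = v*(v - 3)*(v + 1)*(v + 4)*(v + 1)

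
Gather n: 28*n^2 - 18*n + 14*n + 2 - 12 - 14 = 28*n^2 - 4*n - 24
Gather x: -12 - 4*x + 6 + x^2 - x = x^2 - 5*x - 6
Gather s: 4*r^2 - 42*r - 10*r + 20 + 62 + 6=4*r^2 - 52*r + 88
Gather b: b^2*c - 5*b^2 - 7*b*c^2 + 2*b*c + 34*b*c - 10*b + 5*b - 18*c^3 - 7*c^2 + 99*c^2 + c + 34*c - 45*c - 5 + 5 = b^2*(c - 5) + b*(-7*c^2 + 36*c - 5) - 18*c^3 + 92*c^2 - 10*c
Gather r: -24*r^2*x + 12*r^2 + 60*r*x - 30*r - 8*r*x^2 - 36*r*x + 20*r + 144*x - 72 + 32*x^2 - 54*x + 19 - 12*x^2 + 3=r^2*(12 - 24*x) + r*(-8*x^2 + 24*x - 10) + 20*x^2 + 90*x - 50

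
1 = 1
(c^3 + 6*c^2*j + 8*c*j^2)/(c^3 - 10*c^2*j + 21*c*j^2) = (c^2 + 6*c*j + 8*j^2)/(c^2 - 10*c*j + 21*j^2)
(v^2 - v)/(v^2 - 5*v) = (v - 1)/(v - 5)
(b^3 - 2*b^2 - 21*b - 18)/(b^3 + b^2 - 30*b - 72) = (b + 1)/(b + 4)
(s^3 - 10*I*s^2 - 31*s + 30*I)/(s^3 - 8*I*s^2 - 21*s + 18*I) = (s - 5*I)/(s - 3*I)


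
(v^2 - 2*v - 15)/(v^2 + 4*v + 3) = (v - 5)/(v + 1)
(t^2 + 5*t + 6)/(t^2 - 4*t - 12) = (t + 3)/(t - 6)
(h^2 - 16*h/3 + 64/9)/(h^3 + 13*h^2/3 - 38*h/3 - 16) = (h - 8/3)/(h^2 + 7*h + 6)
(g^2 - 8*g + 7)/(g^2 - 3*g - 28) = (g - 1)/(g + 4)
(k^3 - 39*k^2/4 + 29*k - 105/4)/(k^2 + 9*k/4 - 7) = (k^2 - 8*k + 15)/(k + 4)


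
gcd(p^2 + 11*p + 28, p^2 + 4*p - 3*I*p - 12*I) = p + 4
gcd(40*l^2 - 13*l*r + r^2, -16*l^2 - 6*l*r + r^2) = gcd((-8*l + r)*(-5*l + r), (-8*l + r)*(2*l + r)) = -8*l + r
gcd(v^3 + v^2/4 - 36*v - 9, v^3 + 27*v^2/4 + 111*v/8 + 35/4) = 1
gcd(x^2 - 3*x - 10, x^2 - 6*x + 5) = x - 5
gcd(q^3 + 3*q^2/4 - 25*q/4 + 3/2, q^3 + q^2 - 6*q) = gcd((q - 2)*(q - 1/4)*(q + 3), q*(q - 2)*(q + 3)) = q^2 + q - 6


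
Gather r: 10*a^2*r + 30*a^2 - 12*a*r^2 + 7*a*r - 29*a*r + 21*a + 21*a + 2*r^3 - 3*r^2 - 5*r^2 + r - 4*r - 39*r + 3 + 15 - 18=30*a^2 + 42*a + 2*r^3 + r^2*(-12*a - 8) + r*(10*a^2 - 22*a - 42)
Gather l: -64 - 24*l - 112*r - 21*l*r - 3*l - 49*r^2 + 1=l*(-21*r - 27) - 49*r^2 - 112*r - 63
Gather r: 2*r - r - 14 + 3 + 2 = r - 9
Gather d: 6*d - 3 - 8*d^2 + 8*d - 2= -8*d^2 + 14*d - 5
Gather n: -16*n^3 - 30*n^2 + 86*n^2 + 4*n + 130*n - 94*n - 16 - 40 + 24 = -16*n^3 + 56*n^2 + 40*n - 32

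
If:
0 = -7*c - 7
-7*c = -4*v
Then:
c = -1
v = -7/4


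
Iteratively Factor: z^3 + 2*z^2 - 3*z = (z - 1)*(z^2 + 3*z) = z*(z - 1)*(z + 3)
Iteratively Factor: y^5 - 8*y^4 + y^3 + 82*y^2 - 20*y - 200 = (y - 5)*(y^4 - 3*y^3 - 14*y^2 + 12*y + 40) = (y - 5)^2*(y^3 + 2*y^2 - 4*y - 8) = (y - 5)^2*(y + 2)*(y^2 - 4) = (y - 5)^2*(y - 2)*(y + 2)*(y + 2)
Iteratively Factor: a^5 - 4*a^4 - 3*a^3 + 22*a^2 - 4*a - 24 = (a + 2)*(a^4 - 6*a^3 + 9*a^2 + 4*a - 12) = (a + 1)*(a + 2)*(a^3 - 7*a^2 + 16*a - 12) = (a - 2)*(a + 1)*(a + 2)*(a^2 - 5*a + 6) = (a - 3)*(a - 2)*(a + 1)*(a + 2)*(a - 2)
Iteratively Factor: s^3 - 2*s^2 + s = (s)*(s^2 - 2*s + 1) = s*(s - 1)*(s - 1)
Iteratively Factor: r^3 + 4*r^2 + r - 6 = (r - 1)*(r^2 + 5*r + 6) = (r - 1)*(r + 2)*(r + 3)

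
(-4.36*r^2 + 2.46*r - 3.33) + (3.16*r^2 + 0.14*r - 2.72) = -1.2*r^2 + 2.6*r - 6.05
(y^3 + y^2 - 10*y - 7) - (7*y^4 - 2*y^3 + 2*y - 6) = -7*y^4 + 3*y^3 + y^2 - 12*y - 1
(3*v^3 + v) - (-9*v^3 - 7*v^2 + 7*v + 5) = 12*v^3 + 7*v^2 - 6*v - 5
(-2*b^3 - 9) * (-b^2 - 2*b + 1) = 2*b^5 + 4*b^4 - 2*b^3 + 9*b^2 + 18*b - 9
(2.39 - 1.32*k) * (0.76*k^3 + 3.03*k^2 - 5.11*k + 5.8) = -1.0032*k^4 - 2.1832*k^3 + 13.9869*k^2 - 19.8689*k + 13.862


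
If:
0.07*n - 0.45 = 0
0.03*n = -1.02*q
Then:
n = 6.43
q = -0.19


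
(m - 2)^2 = m^2 - 4*m + 4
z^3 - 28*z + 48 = (z - 4)*(z - 2)*(z + 6)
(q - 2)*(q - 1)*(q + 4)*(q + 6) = q^4 + 7*q^3 - 4*q^2 - 52*q + 48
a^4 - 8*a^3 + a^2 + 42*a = a*(a - 7)*(a - 3)*(a + 2)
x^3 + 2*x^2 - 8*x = x*(x - 2)*(x + 4)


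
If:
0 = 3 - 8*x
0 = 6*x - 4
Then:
No Solution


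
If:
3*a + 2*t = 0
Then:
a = -2*t/3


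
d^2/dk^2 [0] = 0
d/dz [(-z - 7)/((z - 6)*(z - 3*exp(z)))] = (-(z - 6)*(z + 7)*(3*exp(z) - 1) - (z - 6)*(z - 3*exp(z)) + (z + 7)*(z - 3*exp(z)))/((z - 6)^2*(z - 3*exp(z))^2)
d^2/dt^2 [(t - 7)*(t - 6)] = 2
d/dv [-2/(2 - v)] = -2/(v - 2)^2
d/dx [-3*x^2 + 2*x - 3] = 2 - 6*x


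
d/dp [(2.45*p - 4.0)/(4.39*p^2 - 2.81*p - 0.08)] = (-10.7555*p^2 + 35.12*p - 11.436)/(19.2721*p^4 - 24.6718*p^3 + 7.1937*p^2 + 0.4496*p + 0.0064)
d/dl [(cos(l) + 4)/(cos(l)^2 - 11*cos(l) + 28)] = (cos(l)^2 + 8*cos(l) - 72)*sin(l)/(cos(l)^2 - 11*cos(l) + 28)^2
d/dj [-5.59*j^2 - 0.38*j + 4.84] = -11.18*j - 0.38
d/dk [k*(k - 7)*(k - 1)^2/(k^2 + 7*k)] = 2*(k^3 + 6*k^2 - 63*k + 56)/(k^2 + 14*k + 49)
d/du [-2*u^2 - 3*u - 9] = -4*u - 3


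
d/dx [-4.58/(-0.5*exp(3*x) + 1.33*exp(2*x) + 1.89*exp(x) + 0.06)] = (-6.87*exp(2*x) + 12.1828*exp(x) + 8.6562)*exp(x)/(-0.5*exp(3*x) + 1.33*exp(2*x) + 1.89*exp(x) + 0.06)^2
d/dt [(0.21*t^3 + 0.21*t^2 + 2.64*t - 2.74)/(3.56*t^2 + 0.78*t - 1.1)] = (0.7476*t^4 + 0.3276*t^3 - 9.9276*t^2 + 19.0468*t - 0.7668)/(12.6736*t^4 + 5.5536*t^3 - 7.2236*t^2 - 1.716*t + 1.21)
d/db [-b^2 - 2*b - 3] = -2*b - 2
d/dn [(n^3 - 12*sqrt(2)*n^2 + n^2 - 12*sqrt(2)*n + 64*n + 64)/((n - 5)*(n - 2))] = (n^4 - 14*n^3 - 41*n^2 + 96*sqrt(2)*n^2 - 240*sqrt(2)*n - 108*n - 120*sqrt(2) + 1088)/(n^4 - 14*n^3 + 69*n^2 - 140*n + 100)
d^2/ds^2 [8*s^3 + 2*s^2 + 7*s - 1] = 48*s + 4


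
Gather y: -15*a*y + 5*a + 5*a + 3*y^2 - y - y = 10*a + 3*y^2 + y*(-15*a - 2)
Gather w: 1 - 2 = -1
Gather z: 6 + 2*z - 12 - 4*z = -2*z - 6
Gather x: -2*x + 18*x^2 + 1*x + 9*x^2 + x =27*x^2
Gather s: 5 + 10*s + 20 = 10*s + 25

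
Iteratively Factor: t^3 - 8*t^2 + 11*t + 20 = (t - 5)*(t^2 - 3*t - 4) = (t - 5)*(t + 1)*(t - 4)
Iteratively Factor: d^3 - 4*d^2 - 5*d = (d)*(d^2 - 4*d - 5) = d*(d - 5)*(d + 1)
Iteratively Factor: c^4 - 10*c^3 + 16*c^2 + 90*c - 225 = (c + 3)*(c^3 - 13*c^2 + 55*c - 75) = (c - 3)*(c + 3)*(c^2 - 10*c + 25) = (c - 5)*(c - 3)*(c + 3)*(c - 5)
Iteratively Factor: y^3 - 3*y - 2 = (y + 1)*(y^2 - y - 2) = (y + 1)^2*(y - 2)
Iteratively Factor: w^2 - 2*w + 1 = (w - 1)*(w - 1)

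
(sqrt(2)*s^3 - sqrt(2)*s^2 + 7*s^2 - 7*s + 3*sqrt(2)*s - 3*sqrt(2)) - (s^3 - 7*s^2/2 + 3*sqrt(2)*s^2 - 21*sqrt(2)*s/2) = -s^3 + sqrt(2)*s^3 - 4*sqrt(2)*s^2 + 21*s^2/2 - 7*s + 27*sqrt(2)*s/2 - 3*sqrt(2)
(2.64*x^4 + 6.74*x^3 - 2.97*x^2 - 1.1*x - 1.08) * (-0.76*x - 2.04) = -2.0064*x^5 - 10.508*x^4 - 11.4924*x^3 + 6.8948*x^2 + 3.0648*x + 2.2032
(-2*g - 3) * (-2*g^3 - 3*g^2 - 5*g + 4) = 4*g^4 + 12*g^3 + 19*g^2 + 7*g - 12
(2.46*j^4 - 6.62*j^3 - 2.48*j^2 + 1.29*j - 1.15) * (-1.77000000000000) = -4.3542*j^4 + 11.7174*j^3 + 4.3896*j^2 - 2.2833*j + 2.0355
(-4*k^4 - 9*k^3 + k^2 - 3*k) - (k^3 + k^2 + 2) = -4*k^4 - 10*k^3 - 3*k - 2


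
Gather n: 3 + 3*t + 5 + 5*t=8*t + 8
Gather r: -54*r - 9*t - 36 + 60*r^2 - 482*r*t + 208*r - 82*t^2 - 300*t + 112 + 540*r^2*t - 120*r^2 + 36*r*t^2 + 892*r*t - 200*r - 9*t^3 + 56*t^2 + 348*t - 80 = r^2*(540*t - 60) + r*(36*t^2 + 410*t - 46) - 9*t^3 - 26*t^2 + 39*t - 4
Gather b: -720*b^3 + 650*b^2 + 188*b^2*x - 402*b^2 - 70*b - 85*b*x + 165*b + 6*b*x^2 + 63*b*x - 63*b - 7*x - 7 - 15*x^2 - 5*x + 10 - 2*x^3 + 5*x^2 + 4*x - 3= -720*b^3 + b^2*(188*x + 248) + b*(6*x^2 - 22*x + 32) - 2*x^3 - 10*x^2 - 8*x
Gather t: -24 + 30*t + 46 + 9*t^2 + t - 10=9*t^2 + 31*t + 12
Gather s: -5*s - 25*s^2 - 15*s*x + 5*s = -25*s^2 - 15*s*x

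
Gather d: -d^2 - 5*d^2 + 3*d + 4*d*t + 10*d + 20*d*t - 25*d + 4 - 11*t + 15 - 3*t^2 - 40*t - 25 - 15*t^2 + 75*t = -6*d^2 + d*(24*t - 12) - 18*t^2 + 24*t - 6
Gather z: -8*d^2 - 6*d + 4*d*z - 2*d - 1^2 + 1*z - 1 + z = -8*d^2 - 8*d + z*(4*d + 2) - 2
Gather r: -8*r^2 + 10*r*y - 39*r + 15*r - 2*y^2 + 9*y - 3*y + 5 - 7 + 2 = -8*r^2 + r*(10*y - 24) - 2*y^2 + 6*y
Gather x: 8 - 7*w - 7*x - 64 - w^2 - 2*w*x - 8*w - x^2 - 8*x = -w^2 - 15*w - x^2 + x*(-2*w - 15) - 56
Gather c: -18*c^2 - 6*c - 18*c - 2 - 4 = -18*c^2 - 24*c - 6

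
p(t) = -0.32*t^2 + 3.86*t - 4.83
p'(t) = 3.86 - 0.64*t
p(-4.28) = -27.21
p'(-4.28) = 6.60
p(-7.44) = -51.26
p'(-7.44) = 8.62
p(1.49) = 0.21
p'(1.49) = 2.91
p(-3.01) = -19.35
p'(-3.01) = 5.79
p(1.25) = -0.50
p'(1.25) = 3.06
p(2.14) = 1.96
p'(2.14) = 2.49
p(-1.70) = -12.32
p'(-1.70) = 4.95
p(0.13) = -4.33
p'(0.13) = 3.78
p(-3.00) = -19.29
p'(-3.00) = 5.78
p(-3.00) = -19.29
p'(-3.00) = 5.78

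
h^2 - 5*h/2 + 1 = (h - 2)*(h - 1/2)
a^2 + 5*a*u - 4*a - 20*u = (a - 4)*(a + 5*u)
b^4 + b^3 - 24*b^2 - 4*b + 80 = (b - 4)*(b - 2)*(b + 2)*(b + 5)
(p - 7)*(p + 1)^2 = p^3 - 5*p^2 - 13*p - 7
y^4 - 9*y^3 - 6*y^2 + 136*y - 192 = (y - 8)*(y - 3)*(y - 2)*(y + 4)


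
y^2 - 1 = (y - 1)*(y + 1)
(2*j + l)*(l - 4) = 2*j*l - 8*j + l^2 - 4*l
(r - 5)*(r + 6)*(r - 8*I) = r^3 + r^2 - 8*I*r^2 - 30*r - 8*I*r + 240*I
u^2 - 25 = (u - 5)*(u + 5)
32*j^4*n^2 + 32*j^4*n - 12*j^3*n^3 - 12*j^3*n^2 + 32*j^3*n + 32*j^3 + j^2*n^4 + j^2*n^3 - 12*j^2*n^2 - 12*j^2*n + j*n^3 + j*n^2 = (-8*j + n)*(-4*j + n)*(j*n + 1)*(j*n + j)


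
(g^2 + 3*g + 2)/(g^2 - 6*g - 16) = (g + 1)/(g - 8)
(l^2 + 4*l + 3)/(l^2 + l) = (l + 3)/l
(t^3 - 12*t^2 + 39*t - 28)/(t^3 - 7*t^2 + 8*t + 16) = (t^2 - 8*t + 7)/(t^2 - 3*t - 4)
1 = 1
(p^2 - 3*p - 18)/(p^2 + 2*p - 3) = (p - 6)/(p - 1)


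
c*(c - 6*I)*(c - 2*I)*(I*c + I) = I*c^4 + 8*c^3 + I*c^3 + 8*c^2 - 12*I*c^2 - 12*I*c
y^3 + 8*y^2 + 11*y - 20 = (y - 1)*(y + 4)*(y + 5)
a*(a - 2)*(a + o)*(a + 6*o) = a^4 + 7*a^3*o - 2*a^3 + 6*a^2*o^2 - 14*a^2*o - 12*a*o^2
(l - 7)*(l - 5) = l^2 - 12*l + 35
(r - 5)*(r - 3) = r^2 - 8*r + 15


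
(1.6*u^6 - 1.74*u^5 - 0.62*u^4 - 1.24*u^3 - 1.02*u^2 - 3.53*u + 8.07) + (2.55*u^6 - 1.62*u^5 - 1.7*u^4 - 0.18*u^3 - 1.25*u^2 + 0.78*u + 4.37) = 4.15*u^6 - 3.36*u^5 - 2.32*u^4 - 1.42*u^3 - 2.27*u^2 - 2.75*u + 12.44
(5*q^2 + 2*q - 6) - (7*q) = 5*q^2 - 5*q - 6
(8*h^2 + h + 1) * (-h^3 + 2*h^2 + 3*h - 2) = -8*h^5 + 15*h^4 + 25*h^3 - 11*h^2 + h - 2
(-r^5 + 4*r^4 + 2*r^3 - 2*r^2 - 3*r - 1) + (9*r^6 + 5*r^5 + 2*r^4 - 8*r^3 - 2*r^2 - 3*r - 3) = 9*r^6 + 4*r^5 + 6*r^4 - 6*r^3 - 4*r^2 - 6*r - 4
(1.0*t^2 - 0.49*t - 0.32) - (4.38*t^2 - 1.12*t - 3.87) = -3.38*t^2 + 0.63*t + 3.55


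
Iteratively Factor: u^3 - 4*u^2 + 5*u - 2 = (u - 1)*(u^2 - 3*u + 2) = (u - 1)^2*(u - 2)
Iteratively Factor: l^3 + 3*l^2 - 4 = (l - 1)*(l^2 + 4*l + 4) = (l - 1)*(l + 2)*(l + 2)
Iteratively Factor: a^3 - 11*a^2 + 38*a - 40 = (a - 2)*(a^2 - 9*a + 20) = (a - 5)*(a - 2)*(a - 4)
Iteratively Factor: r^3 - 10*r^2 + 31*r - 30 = (r - 5)*(r^2 - 5*r + 6) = (r - 5)*(r - 3)*(r - 2)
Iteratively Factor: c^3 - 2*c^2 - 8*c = (c + 2)*(c^2 - 4*c) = (c - 4)*(c + 2)*(c)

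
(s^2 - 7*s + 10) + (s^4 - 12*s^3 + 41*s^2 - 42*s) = s^4 - 12*s^3 + 42*s^2 - 49*s + 10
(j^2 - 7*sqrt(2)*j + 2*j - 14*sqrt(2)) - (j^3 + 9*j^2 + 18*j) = -j^3 - 8*j^2 - 16*j - 7*sqrt(2)*j - 14*sqrt(2)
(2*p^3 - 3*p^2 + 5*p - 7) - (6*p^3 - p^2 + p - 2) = -4*p^3 - 2*p^2 + 4*p - 5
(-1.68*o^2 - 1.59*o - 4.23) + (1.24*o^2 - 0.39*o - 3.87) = -0.44*o^2 - 1.98*o - 8.1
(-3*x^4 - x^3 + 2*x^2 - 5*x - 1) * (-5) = 15*x^4 + 5*x^3 - 10*x^2 + 25*x + 5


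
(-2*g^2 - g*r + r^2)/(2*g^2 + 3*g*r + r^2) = (-2*g + r)/(2*g + r)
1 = 1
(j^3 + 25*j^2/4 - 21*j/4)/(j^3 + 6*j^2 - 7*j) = (j - 3/4)/(j - 1)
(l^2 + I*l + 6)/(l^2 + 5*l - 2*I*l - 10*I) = (l + 3*I)/(l + 5)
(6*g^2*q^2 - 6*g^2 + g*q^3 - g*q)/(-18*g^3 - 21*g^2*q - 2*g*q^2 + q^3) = g*(-6*g*q^2 + 6*g - q^3 + q)/(18*g^3 + 21*g^2*q + 2*g*q^2 - q^3)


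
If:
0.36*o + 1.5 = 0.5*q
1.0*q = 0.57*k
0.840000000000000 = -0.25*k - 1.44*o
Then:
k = 3.71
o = -1.23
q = 2.12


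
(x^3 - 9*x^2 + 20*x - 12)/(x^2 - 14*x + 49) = (x^3 - 9*x^2 + 20*x - 12)/(x^2 - 14*x + 49)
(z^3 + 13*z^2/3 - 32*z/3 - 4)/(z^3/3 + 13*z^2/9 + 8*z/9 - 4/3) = 3*(3*z^3 + 13*z^2 - 32*z - 12)/(3*z^3 + 13*z^2 + 8*z - 12)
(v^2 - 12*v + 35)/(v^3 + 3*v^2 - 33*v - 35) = (v - 7)/(v^2 + 8*v + 7)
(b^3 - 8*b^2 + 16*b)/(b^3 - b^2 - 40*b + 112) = b/(b + 7)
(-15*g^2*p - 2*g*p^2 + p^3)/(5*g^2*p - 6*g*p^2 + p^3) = (3*g + p)/(-g + p)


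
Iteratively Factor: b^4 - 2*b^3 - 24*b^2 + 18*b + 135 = (b + 3)*(b^3 - 5*b^2 - 9*b + 45) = (b - 5)*(b + 3)*(b^2 - 9) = (b - 5)*(b - 3)*(b + 3)*(b + 3)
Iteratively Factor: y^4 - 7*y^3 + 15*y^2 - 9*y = (y)*(y^3 - 7*y^2 + 15*y - 9) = y*(y - 3)*(y^2 - 4*y + 3) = y*(y - 3)^2*(y - 1)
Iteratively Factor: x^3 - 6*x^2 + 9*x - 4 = (x - 1)*(x^2 - 5*x + 4) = (x - 4)*(x - 1)*(x - 1)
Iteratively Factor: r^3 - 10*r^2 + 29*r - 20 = (r - 4)*(r^2 - 6*r + 5) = (r - 4)*(r - 1)*(r - 5)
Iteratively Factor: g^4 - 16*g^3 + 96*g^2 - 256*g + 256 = (g - 4)*(g^3 - 12*g^2 + 48*g - 64) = (g - 4)^2*(g^2 - 8*g + 16) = (g - 4)^3*(g - 4)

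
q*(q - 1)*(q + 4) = q^3 + 3*q^2 - 4*q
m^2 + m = m*(m + 1)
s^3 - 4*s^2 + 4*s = s*(s - 2)^2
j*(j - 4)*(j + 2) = j^3 - 2*j^2 - 8*j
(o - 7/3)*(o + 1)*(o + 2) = o^3 + 2*o^2/3 - 5*o - 14/3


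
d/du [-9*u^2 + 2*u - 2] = 2 - 18*u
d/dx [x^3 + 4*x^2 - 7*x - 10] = 3*x^2 + 8*x - 7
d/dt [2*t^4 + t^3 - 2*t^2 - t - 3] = 8*t^3 + 3*t^2 - 4*t - 1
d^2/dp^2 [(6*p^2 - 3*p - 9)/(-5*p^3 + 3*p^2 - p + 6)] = 6*(-50*p^6 + 75*p^5 + 435*p^4 - 782*p^3 + 414*p^2 + 189*p - 117)/(125*p^9 - 225*p^8 + 210*p^7 - 567*p^6 + 582*p^5 - 351*p^4 + 649*p^3 - 342*p^2 + 108*p - 216)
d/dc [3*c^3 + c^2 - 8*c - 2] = 9*c^2 + 2*c - 8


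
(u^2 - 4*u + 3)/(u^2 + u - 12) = (u - 1)/(u + 4)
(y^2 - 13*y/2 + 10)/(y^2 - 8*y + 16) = (y - 5/2)/(y - 4)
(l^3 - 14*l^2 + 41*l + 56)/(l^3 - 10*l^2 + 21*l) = (l^2 - 7*l - 8)/(l*(l - 3))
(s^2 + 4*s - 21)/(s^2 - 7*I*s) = (s^2 + 4*s - 21)/(s*(s - 7*I))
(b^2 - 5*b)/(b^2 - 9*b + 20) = b/(b - 4)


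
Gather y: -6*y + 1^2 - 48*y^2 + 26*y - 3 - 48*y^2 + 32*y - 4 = -96*y^2 + 52*y - 6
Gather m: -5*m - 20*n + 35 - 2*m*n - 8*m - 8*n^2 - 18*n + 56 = m*(-2*n - 13) - 8*n^2 - 38*n + 91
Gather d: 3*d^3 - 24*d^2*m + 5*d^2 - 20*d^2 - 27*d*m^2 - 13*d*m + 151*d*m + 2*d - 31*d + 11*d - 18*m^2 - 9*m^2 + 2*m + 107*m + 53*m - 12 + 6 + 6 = 3*d^3 + d^2*(-24*m - 15) + d*(-27*m^2 + 138*m - 18) - 27*m^2 + 162*m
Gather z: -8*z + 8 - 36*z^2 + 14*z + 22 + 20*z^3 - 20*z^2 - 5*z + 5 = 20*z^3 - 56*z^2 + z + 35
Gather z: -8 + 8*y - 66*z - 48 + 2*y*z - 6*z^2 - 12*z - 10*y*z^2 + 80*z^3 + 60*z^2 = 8*y + 80*z^3 + z^2*(54 - 10*y) + z*(2*y - 78) - 56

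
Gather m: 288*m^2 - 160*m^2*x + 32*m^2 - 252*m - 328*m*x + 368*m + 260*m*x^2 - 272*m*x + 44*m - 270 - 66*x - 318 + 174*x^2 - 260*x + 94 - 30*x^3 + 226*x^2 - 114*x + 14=m^2*(320 - 160*x) + m*(260*x^2 - 600*x + 160) - 30*x^3 + 400*x^2 - 440*x - 480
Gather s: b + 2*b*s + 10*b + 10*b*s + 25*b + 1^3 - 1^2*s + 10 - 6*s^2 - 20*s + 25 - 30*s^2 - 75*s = 36*b - 36*s^2 + s*(12*b - 96) + 36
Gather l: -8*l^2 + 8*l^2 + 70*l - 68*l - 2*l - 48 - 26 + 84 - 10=0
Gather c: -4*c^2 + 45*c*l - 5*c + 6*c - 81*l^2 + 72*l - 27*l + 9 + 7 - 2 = -4*c^2 + c*(45*l + 1) - 81*l^2 + 45*l + 14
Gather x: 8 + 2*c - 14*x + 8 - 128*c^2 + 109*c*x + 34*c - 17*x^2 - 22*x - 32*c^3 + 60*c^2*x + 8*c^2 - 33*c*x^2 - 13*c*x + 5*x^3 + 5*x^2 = -32*c^3 - 120*c^2 + 36*c + 5*x^3 + x^2*(-33*c - 12) + x*(60*c^2 + 96*c - 36) + 16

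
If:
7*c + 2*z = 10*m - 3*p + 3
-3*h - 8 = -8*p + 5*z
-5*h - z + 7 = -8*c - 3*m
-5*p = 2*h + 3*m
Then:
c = -1654*z/4187 - 4224/4187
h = -3437*z/4187 - 2864/4187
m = 78*z/4187 - 3279/4187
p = 1328*z/4187 + 3113/4187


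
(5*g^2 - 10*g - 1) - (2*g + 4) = 5*g^2 - 12*g - 5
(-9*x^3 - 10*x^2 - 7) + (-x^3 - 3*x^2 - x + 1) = -10*x^3 - 13*x^2 - x - 6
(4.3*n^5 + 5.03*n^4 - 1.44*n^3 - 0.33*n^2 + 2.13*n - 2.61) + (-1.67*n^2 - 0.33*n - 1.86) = 4.3*n^5 + 5.03*n^4 - 1.44*n^3 - 2.0*n^2 + 1.8*n - 4.47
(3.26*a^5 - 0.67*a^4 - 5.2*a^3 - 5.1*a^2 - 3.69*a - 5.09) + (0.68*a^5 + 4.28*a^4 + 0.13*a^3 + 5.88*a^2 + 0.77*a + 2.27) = 3.94*a^5 + 3.61*a^4 - 5.07*a^3 + 0.78*a^2 - 2.92*a - 2.82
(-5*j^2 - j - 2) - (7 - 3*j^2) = -2*j^2 - j - 9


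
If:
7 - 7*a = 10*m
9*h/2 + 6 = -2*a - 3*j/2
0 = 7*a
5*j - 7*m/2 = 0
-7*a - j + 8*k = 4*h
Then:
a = 0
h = -449/300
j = 49/100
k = -1649/2400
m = 7/10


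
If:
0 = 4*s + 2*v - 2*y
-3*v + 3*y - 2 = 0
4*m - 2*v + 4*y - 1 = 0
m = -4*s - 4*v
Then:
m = -2/7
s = 1/3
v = -11/42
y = 17/42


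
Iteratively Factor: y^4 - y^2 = (y)*(y^3 - y) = y*(y + 1)*(y^2 - y) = y^2*(y + 1)*(y - 1)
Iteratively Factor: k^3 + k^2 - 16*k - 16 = (k + 1)*(k^2 - 16) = (k + 1)*(k + 4)*(k - 4)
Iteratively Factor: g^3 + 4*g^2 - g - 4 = (g - 1)*(g^2 + 5*g + 4) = (g - 1)*(g + 4)*(g + 1)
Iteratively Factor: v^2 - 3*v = (v)*(v - 3)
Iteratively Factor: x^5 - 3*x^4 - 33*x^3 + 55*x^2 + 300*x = (x)*(x^4 - 3*x^3 - 33*x^2 + 55*x + 300) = x*(x + 4)*(x^3 - 7*x^2 - 5*x + 75) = x*(x - 5)*(x + 4)*(x^2 - 2*x - 15) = x*(x - 5)*(x + 3)*(x + 4)*(x - 5)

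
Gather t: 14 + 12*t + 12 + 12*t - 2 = 24*t + 24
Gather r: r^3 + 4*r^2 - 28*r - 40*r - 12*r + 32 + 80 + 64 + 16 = r^3 + 4*r^2 - 80*r + 192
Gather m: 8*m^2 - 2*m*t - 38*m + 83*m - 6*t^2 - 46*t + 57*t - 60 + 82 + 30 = 8*m^2 + m*(45 - 2*t) - 6*t^2 + 11*t + 52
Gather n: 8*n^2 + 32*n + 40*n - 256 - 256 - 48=8*n^2 + 72*n - 560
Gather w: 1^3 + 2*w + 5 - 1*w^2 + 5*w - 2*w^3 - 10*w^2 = -2*w^3 - 11*w^2 + 7*w + 6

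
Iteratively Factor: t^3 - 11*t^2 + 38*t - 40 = (t - 2)*(t^2 - 9*t + 20) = (t - 5)*(t - 2)*(t - 4)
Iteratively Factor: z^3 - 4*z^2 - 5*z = (z - 5)*(z^2 + z) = z*(z - 5)*(z + 1)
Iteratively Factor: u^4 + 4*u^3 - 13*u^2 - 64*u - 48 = (u + 1)*(u^3 + 3*u^2 - 16*u - 48) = (u + 1)*(u + 3)*(u^2 - 16) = (u - 4)*(u + 1)*(u + 3)*(u + 4)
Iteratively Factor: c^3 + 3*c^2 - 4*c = (c)*(c^2 + 3*c - 4) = c*(c - 1)*(c + 4)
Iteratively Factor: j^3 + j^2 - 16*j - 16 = (j + 1)*(j^2 - 16) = (j - 4)*(j + 1)*(j + 4)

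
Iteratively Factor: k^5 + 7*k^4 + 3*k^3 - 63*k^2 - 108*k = (k)*(k^4 + 7*k^3 + 3*k^2 - 63*k - 108) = k*(k - 3)*(k^3 + 10*k^2 + 33*k + 36) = k*(k - 3)*(k + 3)*(k^2 + 7*k + 12) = k*(k - 3)*(k + 3)*(k + 4)*(k + 3)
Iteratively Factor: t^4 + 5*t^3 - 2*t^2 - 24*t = (t - 2)*(t^3 + 7*t^2 + 12*t) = (t - 2)*(t + 4)*(t^2 + 3*t) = (t - 2)*(t + 3)*(t + 4)*(t)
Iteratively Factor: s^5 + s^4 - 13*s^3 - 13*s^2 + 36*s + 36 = (s + 1)*(s^4 - 13*s^2 + 36) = (s - 2)*(s + 1)*(s^3 + 2*s^2 - 9*s - 18) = (s - 3)*(s - 2)*(s + 1)*(s^2 + 5*s + 6) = (s - 3)*(s - 2)*(s + 1)*(s + 2)*(s + 3)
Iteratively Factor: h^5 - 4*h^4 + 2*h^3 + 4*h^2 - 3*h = (h)*(h^4 - 4*h^3 + 2*h^2 + 4*h - 3) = h*(h - 1)*(h^3 - 3*h^2 - h + 3) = h*(h - 1)*(h + 1)*(h^2 - 4*h + 3) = h*(h - 3)*(h - 1)*(h + 1)*(h - 1)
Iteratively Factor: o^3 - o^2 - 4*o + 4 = (o - 2)*(o^2 + o - 2) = (o - 2)*(o + 2)*(o - 1)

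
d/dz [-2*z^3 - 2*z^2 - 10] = 2*z*(-3*z - 2)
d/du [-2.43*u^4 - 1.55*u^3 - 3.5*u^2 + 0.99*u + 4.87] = -9.72*u^3 - 4.65*u^2 - 7.0*u + 0.99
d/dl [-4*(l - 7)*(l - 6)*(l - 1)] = -12*l^2 + 112*l - 220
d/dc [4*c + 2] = 4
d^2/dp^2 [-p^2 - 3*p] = -2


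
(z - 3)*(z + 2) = z^2 - z - 6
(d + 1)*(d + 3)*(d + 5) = d^3 + 9*d^2 + 23*d + 15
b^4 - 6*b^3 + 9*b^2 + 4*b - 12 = (b - 3)*(b - 2)^2*(b + 1)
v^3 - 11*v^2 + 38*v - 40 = (v - 5)*(v - 4)*(v - 2)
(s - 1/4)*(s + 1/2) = s^2 + s/4 - 1/8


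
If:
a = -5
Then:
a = -5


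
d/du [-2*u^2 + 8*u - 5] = 8 - 4*u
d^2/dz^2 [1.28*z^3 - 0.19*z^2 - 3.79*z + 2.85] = 7.68*z - 0.38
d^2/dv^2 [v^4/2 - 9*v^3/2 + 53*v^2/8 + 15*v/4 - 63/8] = 6*v^2 - 27*v + 53/4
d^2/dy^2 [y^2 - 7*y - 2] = 2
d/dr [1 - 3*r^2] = -6*r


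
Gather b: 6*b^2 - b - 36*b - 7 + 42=6*b^2 - 37*b + 35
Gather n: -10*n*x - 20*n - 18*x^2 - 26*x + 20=n*(-10*x - 20) - 18*x^2 - 26*x + 20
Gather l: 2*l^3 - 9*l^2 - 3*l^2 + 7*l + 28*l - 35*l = 2*l^3 - 12*l^2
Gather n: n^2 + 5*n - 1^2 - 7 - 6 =n^2 + 5*n - 14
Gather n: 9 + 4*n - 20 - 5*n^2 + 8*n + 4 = -5*n^2 + 12*n - 7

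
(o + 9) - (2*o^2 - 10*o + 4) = -2*o^2 + 11*o + 5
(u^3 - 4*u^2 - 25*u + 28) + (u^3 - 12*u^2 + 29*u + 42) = 2*u^3 - 16*u^2 + 4*u + 70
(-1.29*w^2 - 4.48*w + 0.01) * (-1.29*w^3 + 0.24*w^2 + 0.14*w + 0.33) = 1.6641*w^5 + 5.4696*w^4 - 1.2687*w^3 - 1.0505*w^2 - 1.477*w + 0.0033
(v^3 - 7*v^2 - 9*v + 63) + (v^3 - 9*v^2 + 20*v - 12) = 2*v^3 - 16*v^2 + 11*v + 51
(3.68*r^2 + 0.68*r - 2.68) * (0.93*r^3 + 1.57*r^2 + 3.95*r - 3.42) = 3.4224*r^5 + 6.41*r^4 + 13.1112*r^3 - 14.1072*r^2 - 12.9116*r + 9.1656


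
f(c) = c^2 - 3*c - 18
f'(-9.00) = -21.00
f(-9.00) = 90.00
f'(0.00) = -3.00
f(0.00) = -18.00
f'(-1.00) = -5.00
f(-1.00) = -14.00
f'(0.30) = -2.40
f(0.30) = -18.81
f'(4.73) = 6.46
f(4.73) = -9.82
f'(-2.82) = -8.64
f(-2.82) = -1.59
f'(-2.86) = -8.72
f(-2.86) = -1.24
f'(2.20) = 1.40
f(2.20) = -19.76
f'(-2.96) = -8.92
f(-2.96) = -0.36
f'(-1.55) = -6.10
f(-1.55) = -10.95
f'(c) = 2*c - 3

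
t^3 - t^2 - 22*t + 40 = (t - 4)*(t - 2)*(t + 5)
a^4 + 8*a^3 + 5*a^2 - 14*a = a*(a - 1)*(a + 2)*(a + 7)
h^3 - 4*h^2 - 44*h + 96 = (h - 8)*(h - 2)*(h + 6)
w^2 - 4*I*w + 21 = (w - 7*I)*(w + 3*I)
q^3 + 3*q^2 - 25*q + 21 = (q - 3)*(q - 1)*(q + 7)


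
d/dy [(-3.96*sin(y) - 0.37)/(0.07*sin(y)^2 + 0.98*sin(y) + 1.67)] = (0.2772*sin(y)^2 + 0.0518000000000001*sin(y) - 6.2506)*cos(y)/(0.0049*sin(y)^4 + 0.1372*sin(y)^3 + 1.1942*sin(y)^2 + 3.2732*sin(y) + 2.7889)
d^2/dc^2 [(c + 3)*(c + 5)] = 2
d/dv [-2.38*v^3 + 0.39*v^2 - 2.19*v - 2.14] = -7.14*v^2 + 0.78*v - 2.19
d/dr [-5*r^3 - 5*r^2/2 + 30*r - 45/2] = -15*r^2 - 5*r + 30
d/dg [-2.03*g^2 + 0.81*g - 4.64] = 0.81 - 4.06*g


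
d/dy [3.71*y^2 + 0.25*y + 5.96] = 7.42*y + 0.25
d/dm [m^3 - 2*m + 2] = 3*m^2 - 2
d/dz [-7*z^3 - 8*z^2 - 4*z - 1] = -21*z^2 - 16*z - 4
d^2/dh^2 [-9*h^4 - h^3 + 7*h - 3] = 6*h*(-18*h - 1)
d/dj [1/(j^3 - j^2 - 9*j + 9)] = (-3*j^2 + 2*j + 9)/(j^3 - j^2 - 9*j + 9)^2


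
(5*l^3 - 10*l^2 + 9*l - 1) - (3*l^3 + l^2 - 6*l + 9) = 2*l^3 - 11*l^2 + 15*l - 10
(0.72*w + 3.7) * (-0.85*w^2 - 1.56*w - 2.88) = -0.612*w^3 - 4.2682*w^2 - 7.8456*w - 10.656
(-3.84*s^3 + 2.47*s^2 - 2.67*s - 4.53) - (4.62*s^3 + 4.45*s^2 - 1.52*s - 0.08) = -8.46*s^3 - 1.98*s^2 - 1.15*s - 4.45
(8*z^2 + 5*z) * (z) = 8*z^3 + 5*z^2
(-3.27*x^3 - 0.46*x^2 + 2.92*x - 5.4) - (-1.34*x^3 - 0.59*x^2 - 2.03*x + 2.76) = -1.93*x^3 + 0.13*x^2 + 4.95*x - 8.16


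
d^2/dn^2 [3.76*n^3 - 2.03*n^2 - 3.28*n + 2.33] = 22.56*n - 4.06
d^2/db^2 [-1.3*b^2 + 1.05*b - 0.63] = -2.60000000000000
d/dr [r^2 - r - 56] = 2*r - 1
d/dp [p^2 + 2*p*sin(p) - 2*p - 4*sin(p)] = 2*p*cos(p) + 2*p + 2*sin(p) - 4*cos(p) - 2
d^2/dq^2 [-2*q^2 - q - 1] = -4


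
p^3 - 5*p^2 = p^2*(p - 5)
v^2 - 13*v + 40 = (v - 8)*(v - 5)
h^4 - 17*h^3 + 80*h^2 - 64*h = h*(h - 8)^2*(h - 1)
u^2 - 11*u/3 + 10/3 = (u - 2)*(u - 5/3)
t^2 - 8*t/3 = t*(t - 8/3)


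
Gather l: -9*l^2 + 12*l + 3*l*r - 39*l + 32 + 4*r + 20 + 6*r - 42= -9*l^2 + l*(3*r - 27) + 10*r + 10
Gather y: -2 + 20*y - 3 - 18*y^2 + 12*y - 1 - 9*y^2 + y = -27*y^2 + 33*y - 6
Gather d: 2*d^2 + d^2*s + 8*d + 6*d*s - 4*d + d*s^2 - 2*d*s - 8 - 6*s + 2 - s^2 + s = d^2*(s + 2) + d*(s^2 + 4*s + 4) - s^2 - 5*s - 6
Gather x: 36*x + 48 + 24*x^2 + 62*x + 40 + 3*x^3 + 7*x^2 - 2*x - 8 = 3*x^3 + 31*x^2 + 96*x + 80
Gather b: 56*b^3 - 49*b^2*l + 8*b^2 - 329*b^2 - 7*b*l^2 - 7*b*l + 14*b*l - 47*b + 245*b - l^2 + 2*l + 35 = 56*b^3 + b^2*(-49*l - 321) + b*(-7*l^2 + 7*l + 198) - l^2 + 2*l + 35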